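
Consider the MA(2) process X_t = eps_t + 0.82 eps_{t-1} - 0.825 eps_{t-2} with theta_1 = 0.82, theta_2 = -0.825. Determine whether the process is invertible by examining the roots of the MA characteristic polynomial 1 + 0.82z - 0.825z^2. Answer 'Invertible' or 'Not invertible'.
\text{Not invertible}

The MA(q) characteristic polynomial is P(z) = 1 + 0.82z - 0.825z^2.
Invertibility requires all roots to lie outside the unit circle, i.e. |z| > 1 for every root.
Set 1 + (0.82) z + (-0.825) z^2 = 0, i.e. a z^2 + b z + c = 0 with a = -0.825, b = 0.82, c = 1.
Discriminant D = b^2 - 4ac = (0.82)^2 - 4*(-0.825)*1 = 0.6724 - (-3.3) = 3.9724.
D >= 0, so the roots are real: z = (-b +/- sqrt(D)) / (2a) = (-0.82 +/- 1.993088) / (-1.65).
  z_1 = (-0.82 + 1.993088) / (-1.65) = -0.711,   |z_1| = 0.711.
  z_2 = (-0.82 - 1.993088) / (-1.65) = 1.7049,   |z_2| = 1.7049.
Moduli of all roots: 0.7110, 1.7049.
All moduli strictly greater than 1? No.
Verdict: Not invertible.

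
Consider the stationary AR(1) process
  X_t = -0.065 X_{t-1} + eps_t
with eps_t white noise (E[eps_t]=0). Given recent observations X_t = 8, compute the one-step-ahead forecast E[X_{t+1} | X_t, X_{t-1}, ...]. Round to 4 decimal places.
E[X_{t+1} \mid \mathcal F_t] = -0.5200

For an AR(p) model X_t = c + sum_i phi_i X_{t-i} + eps_t, the
one-step-ahead conditional mean is
  E[X_{t+1} | X_t, ...] = c + sum_i phi_i X_{t+1-i}.
Substitute known values:
  E[X_{t+1} | ...] = (-0.065) * (8)
                   = -0.5200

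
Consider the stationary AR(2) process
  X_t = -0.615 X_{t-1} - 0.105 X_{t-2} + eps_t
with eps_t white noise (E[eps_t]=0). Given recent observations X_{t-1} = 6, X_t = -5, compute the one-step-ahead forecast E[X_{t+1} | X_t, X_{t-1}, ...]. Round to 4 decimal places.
E[X_{t+1} \mid \mathcal F_t] = 2.4450

For an AR(p) model X_t = c + sum_i phi_i X_{t-i} + eps_t, the
one-step-ahead conditional mean is
  E[X_{t+1} | X_t, ...] = c + sum_i phi_i X_{t+1-i}.
Substitute known values:
  E[X_{t+1} | ...] = (-0.615) * (-5) + (-0.105) * (6)
                   = 2.4450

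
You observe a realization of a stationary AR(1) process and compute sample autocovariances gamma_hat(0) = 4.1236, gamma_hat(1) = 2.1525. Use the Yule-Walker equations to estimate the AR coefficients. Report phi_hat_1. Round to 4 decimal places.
\hat\phi_{1} = 0.5220

The Yule-Walker equations for an AR(p) process read, in matrix form,
  Gamma_p phi = r_p,   with   (Gamma_p)_{ij} = gamma(|i - j|),
                       (r_p)_i = gamma(i),   i,j = 1..p.
Substitute the sample gammas (Toeplitz matrix and right-hand side of size 1):
  Gamma_p = [[4.1236]]
  r_p     = [2.1525]
With p = 1 this is the single equation gamma(0) phi_1 = gamma(1):
  phi_hat_1 = gamma(1) / gamma(0) = 2.1525 / 4.1236 = 0.5220.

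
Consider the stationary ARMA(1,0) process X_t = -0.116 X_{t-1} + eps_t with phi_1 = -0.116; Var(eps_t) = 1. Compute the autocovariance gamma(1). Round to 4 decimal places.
\gamma(1) = -0.1176

Multiply the model equation by X_{t-k} and take expectations. With theta_0 = psi_0 = 1 and psi_j the MA(infinity) weights, this gives
  gamma(k) - sum_i phi_i gamma(k-i) = c_k,
  c_k = sigma^2 * sum_{j=k..q} theta_j psi_{j-k}   (c_k = 0 for k > q),
using gamma(-m) = gamma(m).
Pure AR (q = 0): c_0 = sigma^2 = 1, c_k = 0 for k >= 1.
Equations for k = 0 and k = 1 (AR order 1):
  gamma(0) = phi_1 gamma(1) + c_0
  gamma(1) = phi_1 gamma(0) + c_1
Substituting the second into the first: gamma(0) (1 - phi_1^2) = c_0 + phi_1 c_1, so
  gamma(0) = c_0 / (1 - phi_1^2) = 1 / (1 - (-0.116)^2) = 1 / 0.986544 = 1.01364.
  gamma(1) = phi_1 gamma(0) = (-0.116)(1.01364) = -0.117582.
Therefore gamma(1) = -0.1176 (to 4 decimal places).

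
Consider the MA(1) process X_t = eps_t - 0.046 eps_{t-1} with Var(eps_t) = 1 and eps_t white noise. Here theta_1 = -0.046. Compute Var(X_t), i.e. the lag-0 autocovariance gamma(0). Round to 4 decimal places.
\gamma(0) = 1.0021

For an MA(q) process X_t = eps_t + sum_i theta_i eps_{t-i} with
Var(eps_t) = sigma^2, the variance is
  gamma(0) = sigma^2 * (1 + sum_i theta_i^2).
  sum_i theta_i^2 = (-0.046)^2 = 0.002116.
  gamma(0) = 1 * (1 + 0.002116) = 1 * 1.002116 = 1.002116, which rounds to 1.0021.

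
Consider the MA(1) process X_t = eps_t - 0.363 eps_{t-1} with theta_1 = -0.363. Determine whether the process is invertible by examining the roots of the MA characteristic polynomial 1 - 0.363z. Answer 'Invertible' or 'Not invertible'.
\text{Invertible}

The MA(q) characteristic polynomial is P(z) = 1 - 0.363z.
Invertibility requires all roots to lie outside the unit circle, i.e. |z| > 1 for every root.
This is linear in z: 1 + (-0.363) z = 0  =>  z = -1/(-0.363) = 2.754821,  |z| = 2.754821.
Moduli of all roots: 2.7548.
All moduli strictly greater than 1? Yes.
Verdict: Invertible.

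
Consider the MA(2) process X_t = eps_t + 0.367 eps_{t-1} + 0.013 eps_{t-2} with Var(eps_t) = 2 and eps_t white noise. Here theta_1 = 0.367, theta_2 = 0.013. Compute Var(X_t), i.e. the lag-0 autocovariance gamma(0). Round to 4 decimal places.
\gamma(0) = 2.2697

For an MA(q) process X_t = eps_t + sum_i theta_i eps_{t-i} with
Var(eps_t) = sigma^2, the variance is
  gamma(0) = sigma^2 * (1 + sum_i theta_i^2).
  sum_i theta_i^2 = (0.367)^2 + (0.013)^2 = 0.134689 + 0.000169 = 0.134858.
  gamma(0) = 2 * (1 + 0.134858) = 2 * 1.134858 = 2.269716, which rounds to 2.2697.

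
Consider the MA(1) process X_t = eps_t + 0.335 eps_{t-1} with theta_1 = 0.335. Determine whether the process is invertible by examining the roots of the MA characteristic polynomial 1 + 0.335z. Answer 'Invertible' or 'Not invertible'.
\text{Invertible}

The MA(q) characteristic polynomial is P(z) = 1 + 0.335z.
Invertibility requires all roots to lie outside the unit circle, i.e. |z| > 1 for every root.
This is linear in z: 1 + (0.335) z = 0  =>  z = -1/(0.335) = -2.985075,  |z| = 2.985075.
Moduli of all roots: 2.9851.
All moduli strictly greater than 1? Yes.
Verdict: Invertible.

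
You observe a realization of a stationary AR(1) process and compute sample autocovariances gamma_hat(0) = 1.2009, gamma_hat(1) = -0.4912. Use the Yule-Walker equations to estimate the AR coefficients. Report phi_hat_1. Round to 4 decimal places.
\hat\phi_{1} = -0.4090

The Yule-Walker equations for an AR(p) process read, in matrix form,
  Gamma_p phi = r_p,   with   (Gamma_p)_{ij} = gamma(|i - j|),
                       (r_p)_i = gamma(i),   i,j = 1..p.
Substitute the sample gammas (Toeplitz matrix and right-hand side of size 1):
  Gamma_p = [[1.2009]]
  r_p     = [-0.4912]
With p = 1 this is the single equation gamma(0) phi_1 = gamma(1):
  phi_hat_1 = gamma(1) / gamma(0) = -0.4912 / 1.2009 = -0.4090.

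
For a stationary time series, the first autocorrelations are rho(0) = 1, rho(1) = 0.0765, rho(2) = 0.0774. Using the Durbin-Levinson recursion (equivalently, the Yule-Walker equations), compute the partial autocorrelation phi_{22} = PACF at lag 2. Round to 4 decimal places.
\phi_{22} = 0.0720

The PACF at lag k is phi_{kk}, the last component of the solution
to the Yule-Walker system G_k phi = r_k where
  (G_k)_{ij} = rho(|i - j|), (r_k)_i = rho(i), i,j = 1..k.
Equivalently, Durbin-Levinson gives phi_{kk} iteratively:
  phi_{11} = rho(1)
  phi_{kk} = [rho(k) - sum_{j=1..k-1} phi_{k-1,j} rho(k-j)]
            / [1 - sum_{j=1..k-1} phi_{k-1,j} rho(j)],
  phi_{k,j} = phi_{k-1,j} - phi_{kk} phi_{k-1,k-j},  j = 1..k-1.
Step k = 1:
  phi_11 = rho(1) = 0.0765.
Step k = 2:
  phi_22 = [rho(2) - phi_11 rho(1)] / [1 - phi_11 rho(1)] = [0.0774 - (0.0765)(0.0765)] / [1 - (0.0765)(0.0765)]
         = 0.07154775 / 0.99414775 = 0.072.
Therefore phi_{22} = 0.0720.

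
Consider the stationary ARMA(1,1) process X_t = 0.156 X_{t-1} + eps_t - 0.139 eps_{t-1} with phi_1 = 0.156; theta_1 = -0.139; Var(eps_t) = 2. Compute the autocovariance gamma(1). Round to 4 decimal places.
\gamma(1) = 0.0341

Multiply the model equation by X_{t-k} and take expectations. With theta_0 = psi_0 = 1 and psi_j the MA(infinity) weights, this gives
  gamma(k) - sum_i phi_i gamma(k-i) = c_k,
  c_k = sigma^2 * sum_{j=k..q} theta_j psi_{j-k}   (c_k = 0 for k > q),
using gamma(-m) = gamma(m).
psi-weights needed (psi_j = theta_j + sum_i phi_i psi_{j-i}):
  psi_1 = theta_1 + phi_1 = -0.139 + (0.156) = 0.017
Right-hand sides:
  c_0 = sigma^2 (1 + theta_1 psi_1) = 2 * (1 + (-0.139)(0.017)) = 2 * 0.997637 = 1.995274
  c_1 = sigma^2 theta_1 = 2 * (-0.139) = -0.278
  c_2 = 0
Equations for k = 0 and k = 1 (AR order 1):
  gamma(0) = phi_1 gamma(1) + c_0
  gamma(1) = phi_1 gamma(0) + c_1
Substituting the second into the first: gamma(0) (1 - phi_1^2) = c_0 + phi_1 c_1, so
  gamma(0) = (c_0 + phi_1 c_1) / (1 - phi_1^2) = (1.995274 + (0.156)(-0.278)) / (1 - (0.156)^2) = 1.951906 / 0.975664 = 2.000592.
  gamma(1) = phi_1 gamma(0) + c_1 = (0.156)(2.000592) + (-0.278) = 0.034092.
Therefore gamma(1) = 0.0341 (to 4 decimal places).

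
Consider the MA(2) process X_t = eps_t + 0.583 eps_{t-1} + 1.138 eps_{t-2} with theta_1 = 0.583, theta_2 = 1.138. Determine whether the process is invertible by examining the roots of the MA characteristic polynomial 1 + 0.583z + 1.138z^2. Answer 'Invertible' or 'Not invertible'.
\text{Not invertible}

The MA(q) characteristic polynomial is P(z) = 1 + 0.583z + 1.138z^2.
Invertibility requires all roots to lie outside the unit circle, i.e. |z| > 1 for every root.
Set 1 + (0.583) z + (1.138) z^2 = 0, i.e. a z^2 + b z + c = 0 with a = 1.138, b = 0.583, c = 1.
Discriminant D = b^2 - 4ac = (0.583)^2 - 4*(1.138)*1 = 0.339889 - (4.552) = -4.212111.
D < 0, so the roots are the complex-conjugate pair z = (-b +/- i sqrt(-D)) / (2a) = -0.2562 +/- 0.9017i.
For a conjugate pair |z|^2 = z * conj(z) = (product of roots) = c/a = 1/(1.138) = 0.878735, so |z| = sqrt(0.878735) = 0.9374 for both roots.
Moduli of all roots: 0.9374, 0.9374.
All moduli strictly greater than 1? No.
Verdict: Not invertible.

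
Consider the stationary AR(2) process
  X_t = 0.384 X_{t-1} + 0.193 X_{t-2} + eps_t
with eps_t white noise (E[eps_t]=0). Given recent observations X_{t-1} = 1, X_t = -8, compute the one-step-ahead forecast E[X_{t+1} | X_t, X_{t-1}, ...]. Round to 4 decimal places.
E[X_{t+1} \mid \mathcal F_t] = -2.8790

For an AR(p) model X_t = c + sum_i phi_i X_{t-i} + eps_t, the
one-step-ahead conditional mean is
  E[X_{t+1} | X_t, ...] = c + sum_i phi_i X_{t+1-i}.
Substitute known values:
  E[X_{t+1} | ...] = (0.384) * (-8) + (0.193) * (1)
                   = -2.8790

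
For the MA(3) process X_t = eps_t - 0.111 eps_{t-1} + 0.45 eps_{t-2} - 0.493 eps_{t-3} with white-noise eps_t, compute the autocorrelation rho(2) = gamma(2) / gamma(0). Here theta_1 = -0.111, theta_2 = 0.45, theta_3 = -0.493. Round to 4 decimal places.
\rho(2) = 0.3462

For an MA(q) process with theta_0 = 1, the autocovariance is
  gamma(k) = sigma^2 * sum_{i=0..q-k} theta_i * theta_{i+k},
and rho(k) = gamma(k) / gamma(0). Sigma^2 cancels.
  numerator   = (1)*(0.45) + (-0.111)*(-0.493) = 0.504723.
  denominator = (1)^2 + (-0.111)^2 + (0.45)^2 + (-0.493)^2 = 1.45787.
  rho(2) = 0.504723 / 1.45787 = 0.3462.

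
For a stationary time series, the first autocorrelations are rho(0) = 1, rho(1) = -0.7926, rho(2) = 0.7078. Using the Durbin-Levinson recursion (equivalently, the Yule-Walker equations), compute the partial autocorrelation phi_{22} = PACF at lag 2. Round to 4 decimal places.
\phi_{22} = 0.2141

The PACF at lag k is phi_{kk}, the last component of the solution
to the Yule-Walker system G_k phi = r_k where
  (G_k)_{ij} = rho(|i - j|), (r_k)_i = rho(i), i,j = 1..k.
Equivalently, Durbin-Levinson gives phi_{kk} iteratively:
  phi_{11} = rho(1)
  phi_{kk} = [rho(k) - sum_{j=1..k-1} phi_{k-1,j} rho(k-j)]
            / [1 - sum_{j=1..k-1} phi_{k-1,j} rho(j)],
  phi_{k,j} = phi_{k-1,j} - phi_{kk} phi_{k-1,k-j},  j = 1..k-1.
Step k = 1:
  phi_11 = rho(1) = -0.7926.
Step k = 2:
  phi_22 = [rho(2) - phi_11 rho(1)] / [1 - phi_11 rho(1)] = [0.7078 - (-0.7926)(-0.7926)] / [1 - (-0.7926)(-0.7926)]
         = 0.07958524 / 0.37178524 = 0.2141.
Therefore phi_{22} = 0.2141.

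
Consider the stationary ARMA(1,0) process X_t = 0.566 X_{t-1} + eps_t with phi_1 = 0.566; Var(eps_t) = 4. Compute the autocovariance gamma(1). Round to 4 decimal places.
\gamma(1) = 3.3312

Multiply the model equation by X_{t-k} and take expectations. With theta_0 = psi_0 = 1 and psi_j the MA(infinity) weights, this gives
  gamma(k) - sum_i phi_i gamma(k-i) = c_k,
  c_k = sigma^2 * sum_{j=k..q} theta_j psi_{j-k}   (c_k = 0 for k > q),
using gamma(-m) = gamma(m).
Pure AR (q = 0): c_0 = sigma^2 = 4, c_k = 0 for k >= 1.
Equations for k = 0 and k = 1 (AR order 1):
  gamma(0) = phi_1 gamma(1) + c_0
  gamma(1) = phi_1 gamma(0) + c_1
Substituting the second into the first: gamma(0) (1 - phi_1^2) = c_0 + phi_1 c_1, so
  gamma(0) = c_0 / (1 - phi_1^2) = 4 / (1 - (0.566)^2) = 4 / 0.679644 = 5.885434.
  gamma(1) = phi_1 gamma(0) = (0.566)(5.885434) = 3.331156.
Therefore gamma(1) = 3.3312 (to 4 decimal places).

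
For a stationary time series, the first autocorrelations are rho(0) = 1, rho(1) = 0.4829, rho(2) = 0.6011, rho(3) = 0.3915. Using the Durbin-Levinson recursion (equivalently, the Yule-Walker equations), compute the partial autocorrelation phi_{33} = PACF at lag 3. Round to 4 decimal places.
\phi_{33} = 0.0149

The PACF at lag k is phi_{kk}, the last component of the solution
to the Yule-Walker system G_k phi = r_k where
  (G_k)_{ij} = rho(|i - j|), (r_k)_i = rho(i), i,j = 1..k.
Equivalently, Durbin-Levinson gives phi_{kk} iteratively:
  phi_{11} = rho(1)
  phi_{kk} = [rho(k) - sum_{j=1..k-1} phi_{k-1,j} rho(k-j)]
            / [1 - sum_{j=1..k-1} phi_{k-1,j} rho(j)],
  phi_{k,j} = phi_{k-1,j} - phi_{kk} phi_{k-1,k-j},  j = 1..k-1.
Step k = 1:
  phi_11 = rho(1) = 0.4829.
Step k = 2:
  phi_22 = [rho(2) - phi_11 rho(1)] / [1 - phi_11 rho(1)] = [0.6011 - (0.4829)(0.4829)] / [1 - (0.4829)(0.4829)]
         = 0.36790759 / 0.76680759 = 0.479791.
  Update: phi_21 = phi_11 - phi_22 phi_11 = 0.4829 - (0.479791)(0.4829) = 0.251209.
Step k = 3:
  phi_33 = [rho(3) - phi_21 rho(2) - phi_22 rho(1)] / [1 - phi_21 rho(1) - phi_22 rho(2)]
    numerator   = 0.3915 - (0.251209)(0.6011) - (0.479791)(0.4829) = 0.00880719
    denominator = 1 - (0.251209)(0.4829) - (0.479791)(0.6011) = 0.59028874
  phi_33 = 0.00880719 / 0.59028874 = 0.0149.
Therefore phi_{33} = 0.0149.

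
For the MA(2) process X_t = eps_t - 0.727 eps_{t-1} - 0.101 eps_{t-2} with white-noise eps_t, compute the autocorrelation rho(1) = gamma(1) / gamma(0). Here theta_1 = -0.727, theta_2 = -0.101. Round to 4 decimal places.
\rho(1) = -0.4247

For an MA(q) process with theta_0 = 1, the autocovariance is
  gamma(k) = sigma^2 * sum_{i=0..q-k} theta_i * theta_{i+k},
and rho(k) = gamma(k) / gamma(0). Sigma^2 cancels.
  numerator   = (1)*(-0.727) + (-0.727)*(-0.101) = -0.653573.
  denominator = (1)^2 + (-0.727)^2 + (-0.101)^2 = 1.53873.
  rho(1) = -0.653573 / 1.53873 = -0.4247.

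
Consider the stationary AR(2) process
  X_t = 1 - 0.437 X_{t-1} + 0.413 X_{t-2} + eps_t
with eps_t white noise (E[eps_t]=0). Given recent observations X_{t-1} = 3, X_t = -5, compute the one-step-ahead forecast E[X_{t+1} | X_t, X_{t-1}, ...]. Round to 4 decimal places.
E[X_{t+1} \mid \mathcal F_t] = 4.4240

For an AR(p) model X_t = c + sum_i phi_i X_{t-i} + eps_t, the
one-step-ahead conditional mean is
  E[X_{t+1} | X_t, ...] = c + sum_i phi_i X_{t+1-i}.
Substitute known values:
  E[X_{t+1} | ...] = 1 + (-0.437) * (-5) + (0.413) * (3)
                   = 4.4240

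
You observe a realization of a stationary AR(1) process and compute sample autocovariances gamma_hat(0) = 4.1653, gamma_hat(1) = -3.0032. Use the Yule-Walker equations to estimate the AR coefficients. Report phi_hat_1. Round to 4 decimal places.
\hat\phi_{1} = -0.7210

The Yule-Walker equations for an AR(p) process read, in matrix form,
  Gamma_p phi = r_p,   with   (Gamma_p)_{ij} = gamma(|i - j|),
                       (r_p)_i = gamma(i),   i,j = 1..p.
Substitute the sample gammas (Toeplitz matrix and right-hand side of size 1):
  Gamma_p = [[4.1653]]
  r_p     = [-3.0032]
With p = 1 this is the single equation gamma(0) phi_1 = gamma(1):
  phi_hat_1 = gamma(1) / gamma(0) = -3.0032 / 4.1653 = -0.7210.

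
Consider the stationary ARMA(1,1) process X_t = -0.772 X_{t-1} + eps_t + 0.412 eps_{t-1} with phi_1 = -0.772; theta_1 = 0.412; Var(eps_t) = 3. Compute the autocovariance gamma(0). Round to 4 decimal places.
\gamma(0) = 3.9623

Multiply the model equation by X_{t-k} and take expectations. With theta_0 = psi_0 = 1 and psi_j the MA(infinity) weights, this gives
  gamma(k) - sum_i phi_i gamma(k-i) = c_k,
  c_k = sigma^2 * sum_{j=k..q} theta_j psi_{j-k}   (c_k = 0 for k > q),
using gamma(-m) = gamma(m).
psi-weights needed (psi_j = theta_j + sum_i phi_i psi_{j-i}):
  psi_1 = theta_1 + phi_1 = 0.412 + (-0.772) = -0.36
Right-hand sides:
  c_0 = sigma^2 (1 + theta_1 psi_1) = 3 * (1 + (0.412)(-0.36)) = 3 * 0.85168 = 2.55504
  c_1 = sigma^2 theta_1 = 3 * (0.412) = 1.236
  c_2 = 0
Equations for k = 0 and k = 1 (AR order 1):
  gamma(0) = phi_1 gamma(1) + c_0
  gamma(1) = phi_1 gamma(0) + c_1
Substituting the second into the first: gamma(0) (1 - phi_1^2) = c_0 + phi_1 c_1, so
  gamma(0) = (c_0 + phi_1 c_1) / (1 - phi_1^2) = (2.55504 + (-0.772)(1.236)) / (1 - (-0.772)^2) = 1.600848 / 0.404016 = 3.962338.
Therefore gamma(0) = 3.9623 (to 4 decimal places).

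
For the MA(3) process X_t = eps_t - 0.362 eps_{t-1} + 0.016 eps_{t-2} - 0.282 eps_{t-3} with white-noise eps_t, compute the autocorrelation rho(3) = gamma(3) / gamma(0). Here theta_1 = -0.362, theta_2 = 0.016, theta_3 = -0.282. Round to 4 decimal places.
\rho(3) = -0.2329

For an MA(q) process with theta_0 = 1, the autocovariance is
  gamma(k) = sigma^2 * sum_{i=0..q-k} theta_i * theta_{i+k},
and rho(k) = gamma(k) / gamma(0). Sigma^2 cancels.
  numerator   = (1)*(-0.282) = -0.282.
  denominator = (1)^2 + (-0.362)^2 + (0.016)^2 + (-0.282)^2 = 1.210824.
  rho(3) = -0.282 / 1.210824 = -0.2329.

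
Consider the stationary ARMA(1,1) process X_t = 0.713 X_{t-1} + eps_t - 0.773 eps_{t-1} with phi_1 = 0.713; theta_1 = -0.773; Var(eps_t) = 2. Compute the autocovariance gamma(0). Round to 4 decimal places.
\gamma(0) = 2.0146

Multiply the model equation by X_{t-k} and take expectations. With theta_0 = psi_0 = 1 and psi_j the MA(infinity) weights, this gives
  gamma(k) - sum_i phi_i gamma(k-i) = c_k,
  c_k = sigma^2 * sum_{j=k..q} theta_j psi_{j-k}   (c_k = 0 for k > q),
using gamma(-m) = gamma(m).
psi-weights needed (psi_j = theta_j + sum_i phi_i psi_{j-i}):
  psi_1 = theta_1 + phi_1 = -0.773 + (0.713) = -0.06
Right-hand sides:
  c_0 = sigma^2 (1 + theta_1 psi_1) = 2 * (1 + (-0.773)(-0.06)) = 2 * 1.04638 = 2.09276
  c_1 = sigma^2 theta_1 = 2 * (-0.773) = -1.546
  c_2 = 0
Equations for k = 0 and k = 1 (AR order 1):
  gamma(0) = phi_1 gamma(1) + c_0
  gamma(1) = phi_1 gamma(0) + c_1
Substituting the second into the first: gamma(0) (1 - phi_1^2) = c_0 + phi_1 c_1, so
  gamma(0) = (c_0 + phi_1 c_1) / (1 - phi_1^2) = (2.09276 + (0.713)(-1.546)) / (1 - (0.713)^2) = 0.990462 / 0.491631 = 2.014645.
Therefore gamma(0) = 2.0146 (to 4 decimal places).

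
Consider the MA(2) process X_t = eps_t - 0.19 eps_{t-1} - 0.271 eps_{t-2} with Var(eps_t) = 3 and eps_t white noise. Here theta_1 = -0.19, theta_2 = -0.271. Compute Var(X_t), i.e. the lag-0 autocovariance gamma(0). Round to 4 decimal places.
\gamma(0) = 3.3286

For an MA(q) process X_t = eps_t + sum_i theta_i eps_{t-i} with
Var(eps_t) = sigma^2, the variance is
  gamma(0) = sigma^2 * (1 + sum_i theta_i^2).
  sum_i theta_i^2 = (-0.19)^2 + (-0.271)^2 = 0.0361 + 0.073441 = 0.109541.
  gamma(0) = 3 * (1 + 0.109541) = 3 * 1.109541 = 3.328623, which rounds to 3.3286.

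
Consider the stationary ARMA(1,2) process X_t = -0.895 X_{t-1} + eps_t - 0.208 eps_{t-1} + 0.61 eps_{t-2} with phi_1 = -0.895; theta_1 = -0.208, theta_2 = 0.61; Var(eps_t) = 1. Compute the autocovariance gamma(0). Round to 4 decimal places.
\gamma(0) = 15.0373

Multiply the model equation by X_{t-k} and take expectations. With theta_0 = psi_0 = 1 and psi_j the MA(infinity) weights, this gives
  gamma(k) - sum_i phi_i gamma(k-i) = c_k,
  c_k = sigma^2 * sum_{j=k..q} theta_j psi_{j-k}   (c_k = 0 for k > q),
using gamma(-m) = gamma(m).
psi-weights needed (psi_j = theta_j + sum_i phi_i psi_{j-i}):
  psi_1 = theta_1 + phi_1 = -0.208 + (-0.895) = -1.103
  psi_2 = theta_2 + phi_1 psi_1 = 0.61 + (-0.895)(-1.103) = 1.597185
Right-hand sides:
  c_0 = sigma^2 (1 + theta_1 psi_1 + theta_2 psi_2) = 1 * (1 + (-0.208)(-1.103) + (0.61)(1.597185)) = 1 * 2.203707 = 2.203707
  c_1 = sigma^2 (theta_1 + theta_2 psi_1) = 1 * (-0.208 + (0.61)(-1.103)) = -0.88083
  c_2 = sigma^2 theta_2 = 1 * (0.61) = 0.61
Equations for k = 0 and k = 1 (AR order 1):
  gamma(0) = phi_1 gamma(1) + c_0
  gamma(1) = phi_1 gamma(0) + c_1
Substituting the second into the first: gamma(0) (1 - phi_1^2) = c_0 + phi_1 c_1, so
  gamma(0) = (c_0 + phi_1 c_1) / (1 - phi_1^2) = (2.203707 + (-0.895)(-0.88083)) / (1 - (-0.895)^2) = 2.99205 / 0.198975 = 15.037315.
Therefore gamma(0) = 15.0373 (to 4 decimal places).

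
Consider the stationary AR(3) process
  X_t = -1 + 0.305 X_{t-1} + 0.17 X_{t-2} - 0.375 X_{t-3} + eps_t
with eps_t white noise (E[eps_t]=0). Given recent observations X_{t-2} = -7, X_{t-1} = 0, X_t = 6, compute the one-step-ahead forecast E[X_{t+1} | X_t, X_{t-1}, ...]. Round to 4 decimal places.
E[X_{t+1} \mid \mathcal F_t] = 3.4550

For an AR(p) model X_t = c + sum_i phi_i X_{t-i} + eps_t, the
one-step-ahead conditional mean is
  E[X_{t+1} | X_t, ...] = c + sum_i phi_i X_{t+1-i}.
Substitute known values:
  E[X_{t+1} | ...] = -1 + (0.305) * (6) + (0.17) * (0) + (-0.375) * (-7)
                   = 3.4550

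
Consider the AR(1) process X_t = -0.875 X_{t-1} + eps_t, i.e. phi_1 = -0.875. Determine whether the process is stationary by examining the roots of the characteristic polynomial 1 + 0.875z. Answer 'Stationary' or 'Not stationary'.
\text{Stationary}

The AR(p) characteristic polynomial is P(z) = 1 + 0.875z.
Stationarity requires all roots to lie outside the unit circle, i.e. |z| > 1 for every root.
This is linear in z: 1 + (0.875) z = 0  =>  z = -1/(0.875) = -1.142857,  |z| = 1.142857.
Moduli of all roots: 1.1429.
All moduli strictly greater than 1? Yes.
Verdict: Stationary.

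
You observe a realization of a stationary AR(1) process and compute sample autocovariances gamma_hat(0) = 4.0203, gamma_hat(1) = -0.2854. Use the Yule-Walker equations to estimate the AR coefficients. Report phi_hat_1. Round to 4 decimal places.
\hat\phi_{1} = -0.0710

The Yule-Walker equations for an AR(p) process read, in matrix form,
  Gamma_p phi = r_p,   with   (Gamma_p)_{ij} = gamma(|i - j|),
                       (r_p)_i = gamma(i),   i,j = 1..p.
Substitute the sample gammas (Toeplitz matrix and right-hand side of size 1):
  Gamma_p = [[4.0203]]
  r_p     = [-0.2854]
With p = 1 this is the single equation gamma(0) phi_1 = gamma(1):
  phi_hat_1 = gamma(1) / gamma(0) = -0.2854 / 4.0203 = -0.0710.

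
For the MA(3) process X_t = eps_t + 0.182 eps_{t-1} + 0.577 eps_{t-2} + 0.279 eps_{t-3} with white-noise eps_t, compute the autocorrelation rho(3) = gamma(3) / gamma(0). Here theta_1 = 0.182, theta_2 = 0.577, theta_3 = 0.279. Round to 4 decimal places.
\rho(3) = 0.1932

For an MA(q) process with theta_0 = 1, the autocovariance is
  gamma(k) = sigma^2 * sum_{i=0..q-k} theta_i * theta_{i+k},
and rho(k) = gamma(k) / gamma(0). Sigma^2 cancels.
  numerator   = (1)*(0.279) = 0.279.
  denominator = (1)^2 + (0.182)^2 + (0.577)^2 + (0.279)^2 = 1.443894.
  rho(3) = 0.279 / 1.443894 = 0.1932.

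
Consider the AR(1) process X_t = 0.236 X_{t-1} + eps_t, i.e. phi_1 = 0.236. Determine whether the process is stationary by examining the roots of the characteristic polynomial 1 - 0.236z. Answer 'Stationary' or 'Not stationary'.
\text{Stationary}

The AR(p) characteristic polynomial is P(z) = 1 - 0.236z.
Stationarity requires all roots to lie outside the unit circle, i.e. |z| > 1 for every root.
This is linear in z: 1 + (-0.236) z = 0  =>  z = -1/(-0.236) = 4.237288,  |z| = 4.237288.
Moduli of all roots: 4.2373.
All moduli strictly greater than 1? Yes.
Verdict: Stationary.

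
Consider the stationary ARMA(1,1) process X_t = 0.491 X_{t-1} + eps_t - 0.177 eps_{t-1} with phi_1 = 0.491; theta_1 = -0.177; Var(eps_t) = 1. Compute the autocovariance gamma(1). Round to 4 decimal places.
\gamma(1) = 0.3778

Multiply the model equation by X_{t-k} and take expectations. With theta_0 = psi_0 = 1 and psi_j the MA(infinity) weights, this gives
  gamma(k) - sum_i phi_i gamma(k-i) = c_k,
  c_k = sigma^2 * sum_{j=k..q} theta_j psi_{j-k}   (c_k = 0 for k > q),
using gamma(-m) = gamma(m).
psi-weights needed (psi_j = theta_j + sum_i phi_i psi_{j-i}):
  psi_1 = theta_1 + phi_1 = -0.177 + (0.491) = 0.314
Right-hand sides:
  c_0 = sigma^2 (1 + theta_1 psi_1) = 1 * (1 + (-0.177)(0.314)) = 1 * 0.944422 = 0.944422
  c_1 = sigma^2 theta_1 = 1 * (-0.177) = -0.177
  c_2 = 0
Equations for k = 0 and k = 1 (AR order 1):
  gamma(0) = phi_1 gamma(1) + c_0
  gamma(1) = phi_1 gamma(0) + c_1
Substituting the second into the first: gamma(0) (1 - phi_1^2) = c_0 + phi_1 c_1, so
  gamma(0) = (c_0 + phi_1 c_1) / (1 - phi_1^2) = (0.944422 + (0.491)(-0.177)) / (1 - (0.491)^2) = 0.857515 / 0.758919 = 1.129916.
  gamma(1) = phi_1 gamma(0) + c_1 = (0.491)(1.129916) + (-0.177) = 0.377789.
Therefore gamma(1) = 0.3778 (to 4 decimal places).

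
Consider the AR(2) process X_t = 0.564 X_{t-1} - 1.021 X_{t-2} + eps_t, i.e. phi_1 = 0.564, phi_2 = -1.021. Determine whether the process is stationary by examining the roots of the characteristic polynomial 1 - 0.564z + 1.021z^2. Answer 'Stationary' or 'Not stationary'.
\text{Not stationary}

The AR(p) characteristic polynomial is P(z) = 1 - 0.564z + 1.021z^2.
Stationarity requires all roots to lie outside the unit circle, i.e. |z| > 1 for every root.
Set 1 + (-0.564) z + (1.021) z^2 = 0, i.e. a z^2 + b z + c = 0 with a = 1.021, b = -0.564, c = 1.
Discriminant D = b^2 - 4ac = (-0.564)^2 - 4*(1.021)*1 = 0.318096 - (4.084) = -3.765904.
D < 0, so the roots are the complex-conjugate pair z = (-b +/- i sqrt(-D)) / (2a) = 0.2762 +/- 0.9503i.
For a conjugate pair |z|^2 = z * conj(z) = (product of roots) = c/a = 1/(1.021) = 0.979432, so |z| = sqrt(0.979432) = 0.9897 for both roots.
Moduli of all roots: 0.9897, 0.9897.
All moduli strictly greater than 1? No.
Verdict: Not stationary.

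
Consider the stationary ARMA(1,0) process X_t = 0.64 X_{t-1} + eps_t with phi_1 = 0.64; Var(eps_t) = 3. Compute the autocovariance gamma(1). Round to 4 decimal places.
\gamma(1) = 3.2520

Multiply the model equation by X_{t-k} and take expectations. With theta_0 = psi_0 = 1 and psi_j the MA(infinity) weights, this gives
  gamma(k) - sum_i phi_i gamma(k-i) = c_k,
  c_k = sigma^2 * sum_{j=k..q} theta_j psi_{j-k}   (c_k = 0 for k > q),
using gamma(-m) = gamma(m).
Pure AR (q = 0): c_0 = sigma^2 = 3, c_k = 0 for k >= 1.
Equations for k = 0 and k = 1 (AR order 1):
  gamma(0) = phi_1 gamma(1) + c_0
  gamma(1) = phi_1 gamma(0) + c_1
Substituting the second into the first: gamma(0) (1 - phi_1^2) = c_0 + phi_1 c_1, so
  gamma(0) = c_0 / (1 - phi_1^2) = 3 / (1 - (0.64)^2) = 3 / 0.5904 = 5.081301.
  gamma(1) = phi_1 gamma(0) = (0.64)(5.081301) = 3.252033.
Therefore gamma(1) = 3.2520 (to 4 decimal places).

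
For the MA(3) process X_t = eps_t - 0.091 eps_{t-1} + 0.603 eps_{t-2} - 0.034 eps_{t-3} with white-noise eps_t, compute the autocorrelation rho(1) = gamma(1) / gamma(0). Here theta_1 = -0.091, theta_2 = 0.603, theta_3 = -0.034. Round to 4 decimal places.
\rho(1) = -0.1212

For an MA(q) process with theta_0 = 1, the autocovariance is
  gamma(k) = sigma^2 * sum_{i=0..q-k} theta_i * theta_{i+k},
and rho(k) = gamma(k) / gamma(0). Sigma^2 cancels.
  numerator   = (1)*(-0.091) + (-0.091)*(0.603) + (0.603)*(-0.034) = -0.166375.
  denominator = (1)^2 + (-0.091)^2 + (0.603)^2 + (-0.034)^2 = 1.373046.
  rho(1) = -0.166375 / 1.373046 = -0.1212.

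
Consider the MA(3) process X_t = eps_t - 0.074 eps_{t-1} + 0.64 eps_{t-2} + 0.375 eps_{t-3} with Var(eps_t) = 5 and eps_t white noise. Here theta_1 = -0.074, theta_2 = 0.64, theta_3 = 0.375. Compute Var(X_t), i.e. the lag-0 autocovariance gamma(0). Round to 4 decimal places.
\gamma(0) = 7.7785

For an MA(q) process X_t = eps_t + sum_i theta_i eps_{t-i} with
Var(eps_t) = sigma^2, the variance is
  gamma(0) = sigma^2 * (1 + sum_i theta_i^2).
  sum_i theta_i^2 = (-0.074)^2 + (0.64)^2 + (0.375)^2 = 0.005476 + 0.4096 + 0.140625 = 0.555701.
  gamma(0) = 5 * (1 + 0.555701) = 5 * 1.555701 = 7.778505, which rounds to 7.7785.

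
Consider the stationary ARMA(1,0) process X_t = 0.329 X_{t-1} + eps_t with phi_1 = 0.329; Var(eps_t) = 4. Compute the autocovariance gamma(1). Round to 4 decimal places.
\gamma(1) = 1.4757

Multiply the model equation by X_{t-k} and take expectations. With theta_0 = psi_0 = 1 and psi_j the MA(infinity) weights, this gives
  gamma(k) - sum_i phi_i gamma(k-i) = c_k,
  c_k = sigma^2 * sum_{j=k..q} theta_j psi_{j-k}   (c_k = 0 for k > q),
using gamma(-m) = gamma(m).
Pure AR (q = 0): c_0 = sigma^2 = 4, c_k = 0 for k >= 1.
Equations for k = 0 and k = 1 (AR order 1):
  gamma(0) = phi_1 gamma(1) + c_0
  gamma(1) = phi_1 gamma(0) + c_1
Substituting the second into the first: gamma(0) (1 - phi_1^2) = c_0 + phi_1 c_1, so
  gamma(0) = c_0 / (1 - phi_1^2) = 4 / (1 - (0.329)^2) = 4 / 0.891759 = 4.485517.
  gamma(1) = phi_1 gamma(0) = (0.329)(4.485517) = 1.475735.
Therefore gamma(1) = 1.4757 (to 4 decimal places).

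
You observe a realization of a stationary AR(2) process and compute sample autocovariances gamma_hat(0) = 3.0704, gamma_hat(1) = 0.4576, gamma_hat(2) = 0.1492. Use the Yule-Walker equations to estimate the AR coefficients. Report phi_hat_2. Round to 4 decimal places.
\hat\phi_{2} = 0.0270

The Yule-Walker equations for an AR(p) process read, in matrix form,
  Gamma_p phi = r_p,   with   (Gamma_p)_{ij} = gamma(|i - j|),
                       (r_p)_i = gamma(i),   i,j = 1..p.
Substitute the sample gammas (Toeplitz matrix and right-hand side of size 2):
  Gamma_p = [[3.0704, 0.4576], [0.4576, 3.0704]]
  r_p     = [0.4576, 0.1492]
Written out:
  3.0704 phi_1 + 0.4576 phi_2 = 0.4576
  0.4576 phi_1 + 3.0704 phi_2 = 0.1492
Solve by Cramer's rule:
  det = gamma(0)^2 - gamma(1)^2 = (3.0704)^2 - (0.4576)^2 = 9.42735616 - 0.20939776 = 9.2179584
  phi_hat_1 = [gamma(1) gamma(0) - gamma(1) gamma(2)] / det = [(0.4576)(3.0704) - (0.4576)(0.1492)] / 9.2179584 = 1.33674112 / 9.2179584 = 0.145
  phi_hat_2 = [gamma(0) gamma(2) - gamma(1)^2] / det = [(3.0704)(0.1492) - (0.4576)^2] / 9.2179584 = 0.24870592 / 9.2179584 = 0.027
So phi_hat = [0.1450, 0.0270].
Therefore phi_hat_2 = 0.0270.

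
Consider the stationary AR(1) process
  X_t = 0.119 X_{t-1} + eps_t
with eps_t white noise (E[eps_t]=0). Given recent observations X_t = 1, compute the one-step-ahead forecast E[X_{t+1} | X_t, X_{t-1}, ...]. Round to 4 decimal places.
E[X_{t+1} \mid \mathcal F_t] = 0.1190

For an AR(p) model X_t = c + sum_i phi_i X_{t-i} + eps_t, the
one-step-ahead conditional mean is
  E[X_{t+1} | X_t, ...] = c + sum_i phi_i X_{t+1-i}.
Substitute known values:
  E[X_{t+1} | ...] = (0.119) * (1)
                   = 0.1190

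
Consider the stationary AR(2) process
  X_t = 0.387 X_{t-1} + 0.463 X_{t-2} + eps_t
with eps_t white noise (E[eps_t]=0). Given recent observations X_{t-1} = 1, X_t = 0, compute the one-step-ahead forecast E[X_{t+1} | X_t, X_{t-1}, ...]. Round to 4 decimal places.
E[X_{t+1} \mid \mathcal F_t] = 0.4630

For an AR(p) model X_t = c + sum_i phi_i X_{t-i} + eps_t, the
one-step-ahead conditional mean is
  E[X_{t+1} | X_t, ...] = c + sum_i phi_i X_{t+1-i}.
Substitute known values:
  E[X_{t+1} | ...] = (0.387) * (0) + (0.463) * (1)
                   = 0.4630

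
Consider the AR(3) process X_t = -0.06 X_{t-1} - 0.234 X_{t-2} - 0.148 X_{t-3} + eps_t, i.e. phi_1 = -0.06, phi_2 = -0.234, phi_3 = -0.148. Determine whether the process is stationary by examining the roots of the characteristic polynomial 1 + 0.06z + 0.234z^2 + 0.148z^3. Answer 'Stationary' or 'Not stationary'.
\text{Stationary}

The AR(p) characteristic polynomial is P(z) = 1 + 0.06z + 0.234z^2 + 0.148z^3.
Stationarity requires all roots to lie outside the unit circle, i.e. |z| > 1 for every root.
Degree 3: look for a simple real root z0 first, then factor out (1 - z/z0) and solve the remaining quadratic.
Testing z0 = -2.5: P(-2.5) = 1 + (0.06)(-2.5) + (0.234)(-2.5)^2 + (0.148)(-2.5)^3
  = 1 + (-0.15) + (1.4625) + (-2.3125) = 0.  So z_0 = -2.5 is a root, |z_0| = 2.5.
Divide out the factor (1 + 0.4 z) = (1 - z/z0) (since 1/z0 = -0.4):
  P(z) = (1 + 0.4 z)(1 + (-0.34) z + (0.37) z^2)
  [check: z-coef -0.34 - (-0.4) = 0.06; z^2-coef 0.37 - (-0.4)(-0.34) = 0.234; z^3-coef -(-0.4)(0.37) = 0.148.]
Remaining roots from the quadratic factor 1 + (-0.34) z + (0.37) z^2:
  Set 1 + (-0.34) z + (0.37) z^2 = 0, i.e. a z^2 + b z + c = 0 with a = 0.37, b = -0.34, c = 1.
  Discriminant D = b^2 - 4ac = (-0.34)^2 - 4*(0.37)*1 = 0.1156 - (1.48) = -1.3644.
  D < 0, so the roots are the complex-conjugate pair z = (-b +/- i sqrt(-D)) / (2a) = 0.4595 +/- 1.5785i.
  For a conjugate pair |z|^2 = z * conj(z) = (product of roots) = c/a = 1/(0.37) = 2.702703, so |z| = sqrt(2.702703) = 1.644 for both roots.
Moduli of all roots: 2.5000, 1.6440, 1.6440.
All moduli strictly greater than 1? Yes.
Verdict: Stationary.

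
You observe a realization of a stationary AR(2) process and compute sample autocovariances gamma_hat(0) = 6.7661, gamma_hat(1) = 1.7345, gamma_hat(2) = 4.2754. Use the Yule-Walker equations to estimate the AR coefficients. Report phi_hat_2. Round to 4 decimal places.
\hat\phi_{2} = 0.6060

The Yule-Walker equations for an AR(p) process read, in matrix form,
  Gamma_p phi = r_p,   with   (Gamma_p)_{ij} = gamma(|i - j|),
                       (r_p)_i = gamma(i),   i,j = 1..p.
Substitute the sample gammas (Toeplitz matrix and right-hand side of size 2):
  Gamma_p = [[6.7661, 1.7345], [1.7345, 6.7661]]
  r_p     = [1.7345, 4.2754]
Written out:
  6.7661 phi_1 + 1.7345 phi_2 = 1.7345
  1.7345 phi_1 + 6.7661 phi_2 = 4.2754
Solve by Cramer's rule:
  det = gamma(0)^2 - gamma(1)^2 = (6.7661)^2 - (1.7345)^2 = 45.78010921 - 3.00849025 = 42.77161896
  phi_hat_1 = [gamma(1) gamma(0) - gamma(1) gamma(2)] / det = [(1.7345)(6.7661) - (1.7345)(4.2754)] / 42.77161896 = 4.32011915 / 42.77161896 = 0.101
  phi_hat_2 = [gamma(0) gamma(2) - gamma(1)^2] / det = [(6.7661)(4.2754) - (1.7345)^2] / 42.77161896 = 25.91929369 / 42.77161896 = 0.606
So phi_hat = [0.1010, 0.6060].
Therefore phi_hat_2 = 0.6060.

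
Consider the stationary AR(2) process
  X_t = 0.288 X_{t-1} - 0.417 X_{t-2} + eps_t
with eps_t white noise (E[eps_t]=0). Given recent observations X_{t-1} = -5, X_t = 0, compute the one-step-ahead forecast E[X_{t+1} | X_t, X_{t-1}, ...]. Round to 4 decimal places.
E[X_{t+1} \mid \mathcal F_t] = 2.0850

For an AR(p) model X_t = c + sum_i phi_i X_{t-i} + eps_t, the
one-step-ahead conditional mean is
  E[X_{t+1} | X_t, ...] = c + sum_i phi_i X_{t+1-i}.
Substitute known values:
  E[X_{t+1} | ...] = (0.288) * (0) + (-0.417) * (-5)
                   = 2.0850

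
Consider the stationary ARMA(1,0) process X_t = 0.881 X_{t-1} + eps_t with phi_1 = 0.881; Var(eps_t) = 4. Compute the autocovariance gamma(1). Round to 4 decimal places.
\gamma(1) = 15.7435

Multiply the model equation by X_{t-k} and take expectations. With theta_0 = psi_0 = 1 and psi_j the MA(infinity) weights, this gives
  gamma(k) - sum_i phi_i gamma(k-i) = c_k,
  c_k = sigma^2 * sum_{j=k..q} theta_j psi_{j-k}   (c_k = 0 for k > q),
using gamma(-m) = gamma(m).
Pure AR (q = 0): c_0 = sigma^2 = 4, c_k = 0 for k >= 1.
Equations for k = 0 and k = 1 (AR order 1):
  gamma(0) = phi_1 gamma(1) + c_0
  gamma(1) = phi_1 gamma(0) + c_1
Substituting the second into the first: gamma(0) (1 - phi_1^2) = c_0 + phi_1 c_1, so
  gamma(0) = c_0 / (1 - phi_1^2) = 4 / (1 - (0.881)^2) = 4 / 0.223839 = 17.869987.
  gamma(1) = phi_1 gamma(0) = (0.881)(17.869987) = 15.743458.
Therefore gamma(1) = 15.7435 (to 4 decimal places).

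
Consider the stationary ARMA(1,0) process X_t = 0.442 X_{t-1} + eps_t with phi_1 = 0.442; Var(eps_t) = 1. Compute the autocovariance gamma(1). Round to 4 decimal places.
\gamma(1) = 0.5493

Multiply the model equation by X_{t-k} and take expectations. With theta_0 = psi_0 = 1 and psi_j the MA(infinity) weights, this gives
  gamma(k) - sum_i phi_i gamma(k-i) = c_k,
  c_k = sigma^2 * sum_{j=k..q} theta_j psi_{j-k}   (c_k = 0 for k > q),
using gamma(-m) = gamma(m).
Pure AR (q = 0): c_0 = sigma^2 = 1, c_k = 0 for k >= 1.
Equations for k = 0 and k = 1 (AR order 1):
  gamma(0) = phi_1 gamma(1) + c_0
  gamma(1) = phi_1 gamma(0) + c_1
Substituting the second into the first: gamma(0) (1 - phi_1^2) = c_0 + phi_1 c_1, so
  gamma(0) = c_0 / (1 - phi_1^2) = 1 / (1 - (0.442)^2) = 1 / 0.804636 = 1.242798.
  gamma(1) = phi_1 gamma(0) = (0.442)(1.242798) = 0.549317.
Therefore gamma(1) = 0.5493 (to 4 decimal places).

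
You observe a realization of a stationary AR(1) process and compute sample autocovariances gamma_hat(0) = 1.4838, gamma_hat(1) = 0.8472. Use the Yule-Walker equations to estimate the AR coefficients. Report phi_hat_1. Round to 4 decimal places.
\hat\phi_{1} = 0.5710

The Yule-Walker equations for an AR(p) process read, in matrix form,
  Gamma_p phi = r_p,   with   (Gamma_p)_{ij} = gamma(|i - j|),
                       (r_p)_i = gamma(i),   i,j = 1..p.
Substitute the sample gammas (Toeplitz matrix and right-hand side of size 1):
  Gamma_p = [[1.4838]]
  r_p     = [0.8472]
With p = 1 this is the single equation gamma(0) phi_1 = gamma(1):
  phi_hat_1 = gamma(1) / gamma(0) = 0.8472 / 1.4838 = 0.5710.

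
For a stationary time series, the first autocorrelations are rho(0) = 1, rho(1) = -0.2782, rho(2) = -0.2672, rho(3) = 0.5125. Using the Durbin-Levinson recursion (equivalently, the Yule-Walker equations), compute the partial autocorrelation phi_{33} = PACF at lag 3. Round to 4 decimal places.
\phi_{33} = 0.3861

The PACF at lag k is phi_{kk}, the last component of the solution
to the Yule-Walker system G_k phi = r_k where
  (G_k)_{ij} = rho(|i - j|), (r_k)_i = rho(i), i,j = 1..k.
Equivalently, Durbin-Levinson gives phi_{kk} iteratively:
  phi_{11} = rho(1)
  phi_{kk} = [rho(k) - sum_{j=1..k-1} phi_{k-1,j} rho(k-j)]
            / [1 - sum_{j=1..k-1} phi_{k-1,j} rho(j)],
  phi_{k,j} = phi_{k-1,j} - phi_{kk} phi_{k-1,k-j},  j = 1..k-1.
Step k = 1:
  phi_11 = rho(1) = -0.2782.
Step k = 2:
  phi_22 = [rho(2) - phi_11 rho(1)] / [1 - phi_11 rho(1)] = [-0.2672 - (-0.2782)(-0.2782)] / [1 - (-0.2782)(-0.2782)]
         = -0.34459524 / 0.92260476 = -0.373503.
  Update: phi_21 = phi_11 - phi_22 phi_11 = -0.2782 - (-0.373503)(-0.2782) = -0.382108.
Step k = 3:
  phi_33 = [rho(3) - phi_21 rho(2) - phi_22 rho(1)] / [1 - phi_21 rho(1) - phi_22 rho(2)]
    numerator   = 0.5125 - (-0.382108)(-0.2672) - (-0.373503)(-0.2782) = 0.30649222
    denominator = 1 - (-0.382108)(-0.2782) - (-0.373503)(-0.2672) = 0.79389756
  phi_33 = 0.30649222 / 0.79389756 = 0.3861.
Therefore phi_{33} = 0.3861.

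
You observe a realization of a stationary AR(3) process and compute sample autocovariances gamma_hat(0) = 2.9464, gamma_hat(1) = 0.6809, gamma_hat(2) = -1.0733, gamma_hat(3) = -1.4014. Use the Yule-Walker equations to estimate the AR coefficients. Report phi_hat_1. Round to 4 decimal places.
\hat\phi_{1} = 0.1870

The Yule-Walker equations for an AR(p) process read, in matrix form,
  Gamma_p phi = r_p,   with   (Gamma_p)_{ij} = gamma(|i - j|),
                       (r_p)_i = gamma(i),   i,j = 1..p.
Substitute the sample gammas (Toeplitz matrix and right-hand side of size 3):
  Gamma_p = [[2.9464, 0.6809, -1.0733], [0.6809, 2.9464, 0.6809], [-1.0733, 0.6809, 2.9464]]
  r_p     = [0.6809, -1.0733, -1.4014]
Written out (R1..R3):
  (R1) 2.9464 phi_1 + 0.6809 phi_2 - 1.0733 phi_3 = 0.6809
  (R2) 0.6809 phi_1 + 2.9464 phi_2 + 0.6809 phi_3 = -1.0733
  (R3) -1.0733 phi_1 + 0.6809 phi_2 + 2.9464 phi_3 = -1.4014
Gaussian elimination:
  R2 <- R2 - (0.6809/2.9464) R1 = R2 - (0.231096) R1:  2.789047 phi_2 + 0.928935 phi_3 = -1.230653
  R3 <- R3 - (-1.0733/2.9464) R1 = R3 - (-0.364275) R1:  0.928935 phi_2 + 2.555424 phi_3 = -1.153365
  R3 <- R3 - (0.928935/2.789047) R2 = R3 - (0.333065) R2:  2.246028 phi_3 = -0.743477
Back-substitution:
  phi_hat_3 = -0.743477 / 2.246028 = -0.331019
  phi_hat_2 = (-1.230653 - (0.928935)(-0.331019)) / 2.789047 = -0.330994
  phi_hat_1 = (0.6809 - (0.6809)(-0.330994) - (-1.0733)(-0.331019)) / 2.9464 = 0.187005
So phi_hat = [0.1870, -0.3310, -0.3310].
Therefore phi_hat_1 = 0.1870.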